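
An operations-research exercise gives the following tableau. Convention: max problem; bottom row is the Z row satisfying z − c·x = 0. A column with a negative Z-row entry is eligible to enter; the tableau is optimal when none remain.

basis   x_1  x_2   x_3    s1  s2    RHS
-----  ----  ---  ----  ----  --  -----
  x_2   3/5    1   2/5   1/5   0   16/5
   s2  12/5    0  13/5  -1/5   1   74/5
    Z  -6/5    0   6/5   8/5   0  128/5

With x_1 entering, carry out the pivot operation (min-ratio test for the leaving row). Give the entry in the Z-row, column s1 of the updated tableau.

Ratio test on column x_1 — row 1: (16/5)/(3/5) = 16/3; row 2: (74/5)/(12/5) = 37/6. Minimum is 16/3 at row 1 (x_2 leaves); pivot element 3/5.
Divide row 1 by 3/5; eliminate column x_1 from the other rows.
Z-row update in column s1: 8/5 − (-6/5)·(1/3) = 2.

2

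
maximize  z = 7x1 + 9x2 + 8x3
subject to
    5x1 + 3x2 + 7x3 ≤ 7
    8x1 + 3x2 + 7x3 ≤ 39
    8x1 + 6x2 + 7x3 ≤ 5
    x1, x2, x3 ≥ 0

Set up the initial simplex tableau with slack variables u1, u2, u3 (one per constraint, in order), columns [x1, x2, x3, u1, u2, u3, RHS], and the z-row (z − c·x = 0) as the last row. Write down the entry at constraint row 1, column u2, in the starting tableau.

Slack u2 belongs to constraint 2; its column is the unit vector e_2, so the entry in row 1 is 0.

0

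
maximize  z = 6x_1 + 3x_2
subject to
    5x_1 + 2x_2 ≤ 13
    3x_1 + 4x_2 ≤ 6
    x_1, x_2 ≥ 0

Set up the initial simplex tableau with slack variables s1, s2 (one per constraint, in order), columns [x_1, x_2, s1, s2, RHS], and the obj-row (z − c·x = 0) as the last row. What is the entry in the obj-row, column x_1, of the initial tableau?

The obj-row carries the negated objective coefficients: the x_1 entry is -6.

-6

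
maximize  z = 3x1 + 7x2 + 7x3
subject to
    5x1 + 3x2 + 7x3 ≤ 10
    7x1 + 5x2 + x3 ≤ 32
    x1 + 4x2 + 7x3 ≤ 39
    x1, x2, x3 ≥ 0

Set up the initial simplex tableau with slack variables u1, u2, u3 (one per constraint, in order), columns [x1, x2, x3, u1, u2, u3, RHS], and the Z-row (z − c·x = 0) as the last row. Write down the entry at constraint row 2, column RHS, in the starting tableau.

32

The RHS of constraint 2 is b_2 = 32.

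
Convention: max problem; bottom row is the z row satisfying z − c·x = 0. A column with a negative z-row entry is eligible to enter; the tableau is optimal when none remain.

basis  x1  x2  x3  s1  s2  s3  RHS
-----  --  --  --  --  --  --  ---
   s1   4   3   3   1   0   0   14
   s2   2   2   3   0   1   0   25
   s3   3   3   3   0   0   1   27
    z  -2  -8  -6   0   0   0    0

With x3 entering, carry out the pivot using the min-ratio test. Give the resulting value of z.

Ratio test on column x3 — row 1: 14/3 = 14/3; row 2: 25/3 = 25/3; row 3: 27/3 = 9. Minimum is 14/3 at row 1 (s1 leaves); pivot element 3.
Pivot on row 1; the z-row RHS becomes 0 − (-6)·(14/3) = 28.

28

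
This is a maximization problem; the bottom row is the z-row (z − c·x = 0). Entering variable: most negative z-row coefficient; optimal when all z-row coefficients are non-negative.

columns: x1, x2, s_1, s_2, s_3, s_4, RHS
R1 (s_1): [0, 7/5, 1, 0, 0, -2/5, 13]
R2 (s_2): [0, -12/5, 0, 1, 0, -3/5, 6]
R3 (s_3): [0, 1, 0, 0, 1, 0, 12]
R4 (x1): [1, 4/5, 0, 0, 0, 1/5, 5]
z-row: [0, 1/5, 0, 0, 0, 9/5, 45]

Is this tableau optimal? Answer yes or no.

yes

Every z-row coefficient is ≥ 0, so the tableau is optimal.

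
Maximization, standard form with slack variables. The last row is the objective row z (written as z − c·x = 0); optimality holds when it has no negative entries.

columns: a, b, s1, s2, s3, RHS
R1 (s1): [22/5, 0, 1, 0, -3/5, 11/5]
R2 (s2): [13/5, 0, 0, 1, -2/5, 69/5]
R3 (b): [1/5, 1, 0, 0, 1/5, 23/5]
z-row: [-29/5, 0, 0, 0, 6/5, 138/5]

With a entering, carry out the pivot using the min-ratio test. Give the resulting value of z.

61/2

Ratio test on column a — row 1: (11/5)/(22/5) = 1/2; row 2: (69/5)/(13/5) = 69/13; row 3: (23/5)/(1/5) = 23. Minimum is 1/2 at row 1 (s1 leaves); pivot element 22/5.
Pivot on row 1; the z-row RHS becomes 138/5 − (-29/5)·(1/2) = 61/2.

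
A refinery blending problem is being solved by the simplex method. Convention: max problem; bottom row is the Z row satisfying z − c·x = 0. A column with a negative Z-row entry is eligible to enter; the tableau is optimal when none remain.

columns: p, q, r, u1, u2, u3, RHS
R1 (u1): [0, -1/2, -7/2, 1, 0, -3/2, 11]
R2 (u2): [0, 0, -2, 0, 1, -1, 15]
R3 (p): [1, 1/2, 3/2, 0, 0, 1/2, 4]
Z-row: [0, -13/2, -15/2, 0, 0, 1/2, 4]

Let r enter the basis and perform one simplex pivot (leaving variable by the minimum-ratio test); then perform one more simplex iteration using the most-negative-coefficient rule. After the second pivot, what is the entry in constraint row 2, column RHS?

Ratio test on column r — row 1: entry -7/2 ≤ 0; row 2: entry -2 ≤ 0; row 3: 4/(3/2) = 8/3. Minimum is 8/3 at row 3 (p leaves); pivot element 3/2.
Divide row 3 by 3/2; eliminate column r from the other rows.
Second iteration: most negative Z-row entry is -4 in column q, so q enters.
Ratio test on column q — row 1: (61/3)/(2/3) = 61/2; row 2: (61/3)/(2/3) = 61/2; row 3: (8/3)/(1/3) = 8. Minimum is 8 at row 3 (r leaves); pivot element 1/3.
Divide row 3 by 1/3; eliminate column q from the other rows.
After both pivots, the entry at constraint row 2, column RHS is 15.

15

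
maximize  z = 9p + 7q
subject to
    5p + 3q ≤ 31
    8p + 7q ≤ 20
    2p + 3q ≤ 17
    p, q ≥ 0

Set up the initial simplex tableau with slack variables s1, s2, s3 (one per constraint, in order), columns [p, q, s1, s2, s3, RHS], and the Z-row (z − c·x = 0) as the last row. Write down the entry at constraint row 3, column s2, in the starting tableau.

Slack s2 belongs to constraint 2; its column is the unit vector e_2, so the entry in row 3 is 0.

0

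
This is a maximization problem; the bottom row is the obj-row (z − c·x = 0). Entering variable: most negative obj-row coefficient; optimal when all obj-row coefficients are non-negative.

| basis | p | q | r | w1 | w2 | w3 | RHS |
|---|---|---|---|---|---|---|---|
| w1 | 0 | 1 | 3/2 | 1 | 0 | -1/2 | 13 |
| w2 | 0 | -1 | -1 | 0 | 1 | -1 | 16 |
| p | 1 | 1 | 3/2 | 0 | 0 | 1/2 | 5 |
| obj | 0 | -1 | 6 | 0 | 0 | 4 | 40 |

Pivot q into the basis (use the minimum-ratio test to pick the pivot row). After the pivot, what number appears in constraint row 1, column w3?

-1

Ratio test on column q — row 1: 13/1 = 13; row 2: entry -1 ≤ 0; row 3: 5/1 = 5. Minimum is 5 at row 3 (p leaves); pivot element 1.
Divide row 3 by 1; eliminate column q from the other rows.
Row 1 update in column w3: -1/2 − 1·(1/2) = -1.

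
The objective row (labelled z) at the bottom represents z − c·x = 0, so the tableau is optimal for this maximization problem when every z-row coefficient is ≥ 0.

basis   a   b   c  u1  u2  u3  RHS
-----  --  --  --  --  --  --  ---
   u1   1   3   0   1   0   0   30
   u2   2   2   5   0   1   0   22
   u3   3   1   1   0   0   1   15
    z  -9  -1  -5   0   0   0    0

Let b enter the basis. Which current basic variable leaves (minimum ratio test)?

u1

Column b entries and ratios — u1: 30/3 = 10; u2: 22/2 = 11; u3: 15/1 = 15.
Smallest ratio is 10 in the row of u1, so u1 leaves.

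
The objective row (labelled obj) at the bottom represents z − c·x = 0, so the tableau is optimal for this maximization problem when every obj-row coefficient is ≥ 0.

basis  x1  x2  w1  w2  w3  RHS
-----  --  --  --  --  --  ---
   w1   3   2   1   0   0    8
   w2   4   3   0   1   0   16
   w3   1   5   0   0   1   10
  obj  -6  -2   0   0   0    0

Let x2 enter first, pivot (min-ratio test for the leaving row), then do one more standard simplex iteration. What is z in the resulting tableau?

Ratio test on column x2 — row 1: 8/2 = 4; row 2: 16/3 = 16/3; row 3: 10/5 = 2. Minimum is 2 at row 3 (w3 leaves); pivot element 5.
Pivot on row 3; the obj-row RHS becomes 0 − (-2)·2 = 4.
Next entering variable (most negative obj-row entry -28/5): x1.
Ratio test on column x1 — row 1: 4/(13/5) = 20/13; row 2: 10/(17/5) = 50/17; row 3: 2/(1/5) = 10. Minimum is 20/13 at row 1 (w1 leaves); pivot element 13/5.
After the second pivot the obj-row RHS is 4 − (-28/5)·(20/13) = 164/13.

164/13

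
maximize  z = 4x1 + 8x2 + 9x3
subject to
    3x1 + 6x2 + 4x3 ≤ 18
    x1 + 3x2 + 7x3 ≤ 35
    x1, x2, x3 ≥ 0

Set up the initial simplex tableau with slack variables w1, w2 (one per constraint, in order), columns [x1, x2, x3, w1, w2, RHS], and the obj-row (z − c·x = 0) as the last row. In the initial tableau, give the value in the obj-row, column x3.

The obj-row carries the negated objective coefficients: the x3 entry is -9.

-9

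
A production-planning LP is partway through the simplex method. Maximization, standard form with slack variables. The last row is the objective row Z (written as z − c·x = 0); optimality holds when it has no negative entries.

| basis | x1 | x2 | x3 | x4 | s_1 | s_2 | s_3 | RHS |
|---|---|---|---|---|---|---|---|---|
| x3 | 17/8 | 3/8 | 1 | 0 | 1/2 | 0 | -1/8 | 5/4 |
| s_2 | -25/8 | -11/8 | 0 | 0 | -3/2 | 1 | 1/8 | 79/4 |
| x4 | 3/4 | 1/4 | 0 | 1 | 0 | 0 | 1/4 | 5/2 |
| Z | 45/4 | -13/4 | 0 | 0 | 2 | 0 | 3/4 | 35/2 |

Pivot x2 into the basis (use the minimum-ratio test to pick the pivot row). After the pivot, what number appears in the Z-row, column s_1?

Ratio test on column x2 — row 1: (5/4)/(3/8) = 10/3; row 2: entry -11/8 ≤ 0; row 3: (5/2)/(1/4) = 10. Minimum is 10/3 at row 1 (x3 leaves); pivot element 3/8.
Divide row 1 by 3/8; eliminate column x2 from the other rows.
Z-row update in column s_1: 2 − (-13/4)·(4/3) = 19/3.

19/3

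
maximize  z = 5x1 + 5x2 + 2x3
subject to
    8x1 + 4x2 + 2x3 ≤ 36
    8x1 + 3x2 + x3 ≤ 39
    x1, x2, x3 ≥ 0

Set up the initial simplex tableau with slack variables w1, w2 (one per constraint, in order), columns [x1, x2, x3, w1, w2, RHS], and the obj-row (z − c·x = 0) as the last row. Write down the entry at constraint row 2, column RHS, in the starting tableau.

39

The RHS of constraint 2 is b_2 = 39.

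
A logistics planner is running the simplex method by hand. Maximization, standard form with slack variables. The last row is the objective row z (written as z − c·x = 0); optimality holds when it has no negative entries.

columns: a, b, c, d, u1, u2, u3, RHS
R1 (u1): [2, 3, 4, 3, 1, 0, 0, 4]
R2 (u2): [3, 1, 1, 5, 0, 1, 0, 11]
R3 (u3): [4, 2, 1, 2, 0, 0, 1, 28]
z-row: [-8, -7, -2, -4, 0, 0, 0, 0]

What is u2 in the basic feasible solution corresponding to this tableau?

11

u2 is basic (row 2); its value is the RHS of that row, 11.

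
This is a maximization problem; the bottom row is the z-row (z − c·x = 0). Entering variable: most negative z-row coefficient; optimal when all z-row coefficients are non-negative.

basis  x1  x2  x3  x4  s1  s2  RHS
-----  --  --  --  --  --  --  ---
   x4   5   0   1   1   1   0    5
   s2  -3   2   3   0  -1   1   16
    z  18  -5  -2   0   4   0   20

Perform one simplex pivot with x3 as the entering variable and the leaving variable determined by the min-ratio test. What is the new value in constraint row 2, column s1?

Ratio test on column x3 — row 1: 5/1 = 5; row 2: 16/3 = 16/3. Minimum is 5 at row 1 (x4 leaves); pivot element 1.
Divide row 1 by 1; eliminate column x3 from the other rows.
Row 2 update in column s1: -1 − 3·1 = -4.

-4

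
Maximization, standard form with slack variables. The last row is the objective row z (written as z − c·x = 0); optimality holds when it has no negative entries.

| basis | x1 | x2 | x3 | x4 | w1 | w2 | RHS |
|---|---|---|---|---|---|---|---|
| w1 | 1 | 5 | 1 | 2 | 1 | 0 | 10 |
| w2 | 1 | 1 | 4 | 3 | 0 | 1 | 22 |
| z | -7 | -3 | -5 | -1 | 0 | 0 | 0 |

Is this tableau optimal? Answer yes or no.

The z-row has a negative entry -7 in column x1, so it is not optimal.

no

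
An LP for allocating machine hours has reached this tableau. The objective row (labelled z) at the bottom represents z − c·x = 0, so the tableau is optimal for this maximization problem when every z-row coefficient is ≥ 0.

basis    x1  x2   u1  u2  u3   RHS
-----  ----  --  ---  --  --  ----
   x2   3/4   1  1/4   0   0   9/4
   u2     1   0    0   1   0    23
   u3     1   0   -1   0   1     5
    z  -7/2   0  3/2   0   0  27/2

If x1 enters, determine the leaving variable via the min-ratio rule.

x2

Column x1 entries and ratios — x2: (9/4)/(3/4) = 3; u2: 23/1 = 23; u3: 5/1 = 5.
Smallest ratio is 3 in the row of x2, so x2 leaves.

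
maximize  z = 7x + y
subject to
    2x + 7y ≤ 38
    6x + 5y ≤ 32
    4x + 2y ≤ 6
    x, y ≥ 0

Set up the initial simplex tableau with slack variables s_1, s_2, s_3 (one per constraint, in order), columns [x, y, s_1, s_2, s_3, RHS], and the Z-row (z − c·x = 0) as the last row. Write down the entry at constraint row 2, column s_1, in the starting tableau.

Slack s_1 belongs to constraint 1; its column is the unit vector e_1, so the entry in row 2 is 0.

0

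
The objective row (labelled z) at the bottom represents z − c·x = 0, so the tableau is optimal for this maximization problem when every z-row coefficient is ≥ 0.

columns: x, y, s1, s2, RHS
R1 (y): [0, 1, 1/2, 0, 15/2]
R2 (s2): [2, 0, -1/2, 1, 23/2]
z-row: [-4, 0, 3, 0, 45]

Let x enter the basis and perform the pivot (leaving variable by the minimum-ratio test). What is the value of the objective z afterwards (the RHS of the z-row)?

Ratio test on column x — row 1: entry 0 ≤ 0; row 2: (23/2)/2 = 23/4. Minimum is 23/4 at row 2 (s2 leaves); pivot element 2.
Pivot on row 2; the z-row RHS becomes 45 − (-4)·(23/4) = 68.

68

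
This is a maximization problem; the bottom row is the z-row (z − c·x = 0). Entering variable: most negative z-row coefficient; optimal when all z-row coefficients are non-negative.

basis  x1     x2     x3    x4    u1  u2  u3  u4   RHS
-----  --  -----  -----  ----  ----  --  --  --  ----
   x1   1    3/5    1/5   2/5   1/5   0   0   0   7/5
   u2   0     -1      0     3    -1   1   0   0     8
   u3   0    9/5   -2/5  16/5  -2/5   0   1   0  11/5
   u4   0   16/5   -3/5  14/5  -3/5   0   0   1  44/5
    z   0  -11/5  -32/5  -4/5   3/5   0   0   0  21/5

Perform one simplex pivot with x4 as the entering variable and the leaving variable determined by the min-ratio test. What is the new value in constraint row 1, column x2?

Ratio test on column x4 — row 1: (7/5)/(2/5) = 7/2; row 2: 8/3 = 8/3; row 3: (11/5)/(16/5) = 11/16; row 4: (44/5)/(14/5) = 22/7. Minimum is 11/16 at row 3 (u3 leaves); pivot element 16/5.
Divide row 3 by 16/5; eliminate column x4 from the other rows.
Row 1 update in column x2: 3/5 − (2/5)·(9/16) = 3/8.

3/8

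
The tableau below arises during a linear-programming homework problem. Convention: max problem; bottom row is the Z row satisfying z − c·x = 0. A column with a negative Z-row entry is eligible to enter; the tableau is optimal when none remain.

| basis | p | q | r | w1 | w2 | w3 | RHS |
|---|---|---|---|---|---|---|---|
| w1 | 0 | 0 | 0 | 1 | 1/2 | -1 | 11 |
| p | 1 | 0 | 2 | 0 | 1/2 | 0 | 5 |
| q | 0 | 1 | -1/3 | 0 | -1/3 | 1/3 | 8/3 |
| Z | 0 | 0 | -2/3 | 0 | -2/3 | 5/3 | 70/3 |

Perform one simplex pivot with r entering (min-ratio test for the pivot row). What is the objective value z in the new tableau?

Ratio test on column r — row 1: entry 0 ≤ 0; row 2: 5/2 = 5/2; row 3: entry -1/3 ≤ 0. Minimum is 5/2 at row 2 (p leaves); pivot element 2.
Pivot on row 2; the Z-row RHS becomes 70/3 − (-2/3)·(5/2) = 25.

25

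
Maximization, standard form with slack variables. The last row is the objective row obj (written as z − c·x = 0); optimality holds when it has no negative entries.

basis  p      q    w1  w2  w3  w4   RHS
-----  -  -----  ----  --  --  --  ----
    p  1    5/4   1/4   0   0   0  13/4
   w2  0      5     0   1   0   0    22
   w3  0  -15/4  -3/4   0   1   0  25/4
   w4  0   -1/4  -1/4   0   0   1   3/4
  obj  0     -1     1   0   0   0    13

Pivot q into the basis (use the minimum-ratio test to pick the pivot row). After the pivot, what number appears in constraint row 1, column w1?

1/5

Ratio test on column q — row 1: (13/4)/(5/4) = 13/5; row 2: 22/5 = 22/5; row 3: entry -15/4 ≤ 0; row 4: entry -1/4 ≤ 0. Minimum is 13/5 at row 1 (p leaves); pivot element 5/4.
Divide row 1 by 5/4; eliminate column q from the other rows.
In the new row 1, the w1 entry is the old entry divided by the pivot: (1/4)/(5/4) = 1/5.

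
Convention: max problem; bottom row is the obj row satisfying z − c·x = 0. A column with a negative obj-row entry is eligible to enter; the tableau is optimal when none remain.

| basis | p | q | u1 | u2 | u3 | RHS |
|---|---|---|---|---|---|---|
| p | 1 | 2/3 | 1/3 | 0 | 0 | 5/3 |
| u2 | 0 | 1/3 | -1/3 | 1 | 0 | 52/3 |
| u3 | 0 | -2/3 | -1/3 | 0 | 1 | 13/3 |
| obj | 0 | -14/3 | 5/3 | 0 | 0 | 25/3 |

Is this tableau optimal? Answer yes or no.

no

The obj-row has a negative entry -14/3 in column q, so it is not optimal.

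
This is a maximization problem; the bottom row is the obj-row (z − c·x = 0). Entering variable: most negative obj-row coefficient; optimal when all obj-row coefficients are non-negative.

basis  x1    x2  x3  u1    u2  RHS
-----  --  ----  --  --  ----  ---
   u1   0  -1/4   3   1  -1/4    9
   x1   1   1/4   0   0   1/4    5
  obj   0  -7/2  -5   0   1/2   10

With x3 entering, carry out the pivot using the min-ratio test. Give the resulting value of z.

25

Ratio test on column x3 — row 1: 9/3 = 3; row 2: entry 0 ≤ 0. Minimum is 3 at row 1 (u1 leaves); pivot element 3.
Pivot on row 1; the obj-row RHS becomes 10 − (-5)·3 = 25.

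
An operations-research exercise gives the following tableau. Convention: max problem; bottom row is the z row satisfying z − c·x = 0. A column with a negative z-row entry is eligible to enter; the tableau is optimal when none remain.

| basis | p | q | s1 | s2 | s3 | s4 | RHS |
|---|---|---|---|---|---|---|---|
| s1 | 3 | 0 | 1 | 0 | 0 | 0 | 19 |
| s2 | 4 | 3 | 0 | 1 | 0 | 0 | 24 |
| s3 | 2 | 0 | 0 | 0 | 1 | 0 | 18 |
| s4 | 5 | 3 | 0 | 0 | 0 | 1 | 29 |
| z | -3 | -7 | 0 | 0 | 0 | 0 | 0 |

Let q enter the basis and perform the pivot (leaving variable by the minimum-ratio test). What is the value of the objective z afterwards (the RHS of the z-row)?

56

Ratio test on column q — row 1: entry 0 ≤ 0; row 2: 24/3 = 8; row 3: entry 0 ≤ 0; row 4: 29/3 = 29/3. Minimum is 8 at row 2 (s2 leaves); pivot element 3.
Pivot on row 2; the z-row RHS becomes 0 − (-7)·8 = 56.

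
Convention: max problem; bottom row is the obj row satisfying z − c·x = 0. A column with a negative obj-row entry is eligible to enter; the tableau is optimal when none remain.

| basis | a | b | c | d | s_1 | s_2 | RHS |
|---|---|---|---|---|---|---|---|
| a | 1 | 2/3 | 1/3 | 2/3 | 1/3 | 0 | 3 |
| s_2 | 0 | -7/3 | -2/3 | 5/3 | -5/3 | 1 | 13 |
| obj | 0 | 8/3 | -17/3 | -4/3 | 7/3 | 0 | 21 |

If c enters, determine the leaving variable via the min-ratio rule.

a

Column c entries and ratios — a: 3/(1/3) = 9; s_2: -2/3 ≤ 0, skip.
Smallest ratio is 9 in the row of a, so a leaves.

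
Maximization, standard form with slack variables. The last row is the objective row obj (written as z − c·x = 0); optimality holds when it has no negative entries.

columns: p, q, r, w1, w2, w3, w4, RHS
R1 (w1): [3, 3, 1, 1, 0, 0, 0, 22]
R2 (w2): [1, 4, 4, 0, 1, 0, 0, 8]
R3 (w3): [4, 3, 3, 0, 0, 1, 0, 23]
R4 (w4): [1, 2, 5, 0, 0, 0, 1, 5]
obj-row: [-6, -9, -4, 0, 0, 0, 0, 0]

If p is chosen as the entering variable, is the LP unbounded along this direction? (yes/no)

no

Column p has positive entries in row(s) 1, 2, 3, 4, so the ratio test bounds it — not unbounded.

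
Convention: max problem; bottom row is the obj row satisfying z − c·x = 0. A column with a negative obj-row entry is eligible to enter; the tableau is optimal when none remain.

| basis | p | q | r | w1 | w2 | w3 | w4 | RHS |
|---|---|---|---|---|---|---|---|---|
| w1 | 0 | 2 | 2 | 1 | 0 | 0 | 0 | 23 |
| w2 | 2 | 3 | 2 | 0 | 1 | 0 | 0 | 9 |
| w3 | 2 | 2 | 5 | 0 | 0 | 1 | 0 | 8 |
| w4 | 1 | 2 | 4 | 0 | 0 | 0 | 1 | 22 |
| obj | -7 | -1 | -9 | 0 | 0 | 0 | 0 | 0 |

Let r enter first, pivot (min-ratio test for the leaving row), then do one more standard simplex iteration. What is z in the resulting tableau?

Ratio test on column r — row 1: 23/2 = 23/2; row 2: 9/2 = 9/2; row 3: 8/5 = 8/5; row 4: 22/4 = 11/2. Minimum is 8/5 at row 3 (w3 leaves); pivot element 5.
Pivot on row 3; the obj-row RHS becomes 0 − (-9)·(8/5) = 72/5.
Next entering variable (most negative obj-row entry -17/5): p.
Ratio test on column p — row 1: entry -4/5 ≤ 0; row 2: (29/5)/(6/5) = 29/6; row 3: (8/5)/(2/5) = 4; row 4: entry -3/5 ≤ 0. Minimum is 4 at row 3 (r leaves); pivot element 2/5.
After the second pivot the obj-row RHS is 72/5 − (-17/5)·4 = 28.

28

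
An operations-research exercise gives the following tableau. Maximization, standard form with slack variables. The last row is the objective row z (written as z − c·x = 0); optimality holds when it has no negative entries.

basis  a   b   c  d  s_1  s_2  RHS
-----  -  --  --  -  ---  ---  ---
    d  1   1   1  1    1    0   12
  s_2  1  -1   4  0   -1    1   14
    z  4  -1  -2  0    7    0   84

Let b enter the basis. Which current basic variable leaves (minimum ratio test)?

d

Column b entries and ratios — d: 12/1 = 12; s_2: -1 ≤ 0, skip.
Smallest ratio is 12 in the row of d, so d leaves.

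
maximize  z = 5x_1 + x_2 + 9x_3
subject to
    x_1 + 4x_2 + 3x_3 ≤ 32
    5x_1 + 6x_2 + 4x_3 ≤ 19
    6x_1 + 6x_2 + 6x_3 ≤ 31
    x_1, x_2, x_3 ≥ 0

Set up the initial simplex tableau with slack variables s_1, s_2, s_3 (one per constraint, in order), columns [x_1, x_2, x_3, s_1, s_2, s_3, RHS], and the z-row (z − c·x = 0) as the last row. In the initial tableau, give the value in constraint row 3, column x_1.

6

Constraint 3 has coefficient 6 on x_1.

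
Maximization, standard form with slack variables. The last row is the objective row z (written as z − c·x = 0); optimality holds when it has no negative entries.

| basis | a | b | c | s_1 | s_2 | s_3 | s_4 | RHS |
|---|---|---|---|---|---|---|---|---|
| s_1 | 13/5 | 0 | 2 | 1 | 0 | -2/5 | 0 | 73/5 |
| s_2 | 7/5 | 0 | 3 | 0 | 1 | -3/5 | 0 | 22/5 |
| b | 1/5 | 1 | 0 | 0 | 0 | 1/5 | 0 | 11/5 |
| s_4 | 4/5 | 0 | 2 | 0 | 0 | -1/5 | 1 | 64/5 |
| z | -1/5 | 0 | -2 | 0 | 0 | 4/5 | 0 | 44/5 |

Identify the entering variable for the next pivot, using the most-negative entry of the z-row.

c

Negative z-row entries: a: -1/5, c: -2.
The most negative is -2 in column c, so c enters.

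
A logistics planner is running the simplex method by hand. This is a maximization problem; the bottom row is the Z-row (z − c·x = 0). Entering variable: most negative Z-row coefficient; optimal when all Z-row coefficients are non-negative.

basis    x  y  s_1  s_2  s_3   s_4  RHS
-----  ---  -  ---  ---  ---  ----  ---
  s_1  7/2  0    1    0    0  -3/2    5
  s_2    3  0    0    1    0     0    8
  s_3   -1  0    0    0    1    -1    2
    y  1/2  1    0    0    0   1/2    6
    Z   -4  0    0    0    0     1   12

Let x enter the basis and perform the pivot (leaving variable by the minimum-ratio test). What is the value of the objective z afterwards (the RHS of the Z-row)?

124/7

Ratio test on column x — row 1: 5/(7/2) = 10/7; row 2: 8/3 = 8/3; row 3: entry -1 ≤ 0; row 4: 6/(1/2) = 12. Minimum is 10/7 at row 1 (s_1 leaves); pivot element 7/2.
Pivot on row 1; the Z-row RHS becomes 12 − (-4)·(10/7) = 124/7.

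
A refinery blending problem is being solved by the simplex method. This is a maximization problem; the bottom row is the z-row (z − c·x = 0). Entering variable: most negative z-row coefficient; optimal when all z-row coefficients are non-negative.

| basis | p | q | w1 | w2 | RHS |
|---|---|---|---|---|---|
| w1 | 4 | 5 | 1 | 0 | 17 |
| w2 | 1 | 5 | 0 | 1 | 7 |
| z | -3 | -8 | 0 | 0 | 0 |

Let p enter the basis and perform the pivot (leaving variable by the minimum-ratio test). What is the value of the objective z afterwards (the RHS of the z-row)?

Ratio test on column p — row 1: 17/4 = 17/4; row 2: 7/1 = 7. Minimum is 17/4 at row 1 (w1 leaves); pivot element 4.
Pivot on row 1; the z-row RHS becomes 0 − (-3)·(17/4) = 51/4.

51/4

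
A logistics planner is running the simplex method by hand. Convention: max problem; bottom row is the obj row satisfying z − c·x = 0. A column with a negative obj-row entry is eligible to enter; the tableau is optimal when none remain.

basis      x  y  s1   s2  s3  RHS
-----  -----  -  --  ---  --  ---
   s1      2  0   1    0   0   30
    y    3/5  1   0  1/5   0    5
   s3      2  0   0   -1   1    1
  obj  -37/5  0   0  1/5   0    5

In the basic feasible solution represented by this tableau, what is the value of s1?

30

s1 is basic (row 1); its value is the RHS of that row, 30.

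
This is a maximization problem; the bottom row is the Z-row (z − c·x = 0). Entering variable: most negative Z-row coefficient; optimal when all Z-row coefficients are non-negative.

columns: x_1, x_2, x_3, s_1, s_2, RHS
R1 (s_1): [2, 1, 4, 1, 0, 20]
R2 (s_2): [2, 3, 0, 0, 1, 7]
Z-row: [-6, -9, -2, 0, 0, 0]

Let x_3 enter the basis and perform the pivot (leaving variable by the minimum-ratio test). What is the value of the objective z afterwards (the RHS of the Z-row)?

10

Ratio test on column x_3 — row 1: 20/4 = 5; row 2: entry 0 ≤ 0. Minimum is 5 at row 1 (s_1 leaves); pivot element 4.
Pivot on row 1; the Z-row RHS becomes 0 − (-2)·5 = 10.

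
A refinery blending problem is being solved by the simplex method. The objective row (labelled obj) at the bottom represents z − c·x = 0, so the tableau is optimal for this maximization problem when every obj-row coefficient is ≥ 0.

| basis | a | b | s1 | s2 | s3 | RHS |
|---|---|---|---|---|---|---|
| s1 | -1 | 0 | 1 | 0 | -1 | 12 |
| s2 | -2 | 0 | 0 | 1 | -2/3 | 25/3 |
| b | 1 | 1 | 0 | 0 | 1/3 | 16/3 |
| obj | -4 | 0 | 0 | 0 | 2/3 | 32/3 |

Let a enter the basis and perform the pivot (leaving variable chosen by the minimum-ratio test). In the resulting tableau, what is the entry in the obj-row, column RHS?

32

Ratio test on column a — row 1: entry -1 ≤ 0; row 2: entry -2 ≤ 0; row 3: (16/3)/1 = 16/3. Minimum is 16/3 at row 3 (b leaves); pivot element 1.
Divide row 3 by 1; eliminate column a from the other rows.
obj-row update in column RHS: 32/3 − (-4)·(16/3) = 32.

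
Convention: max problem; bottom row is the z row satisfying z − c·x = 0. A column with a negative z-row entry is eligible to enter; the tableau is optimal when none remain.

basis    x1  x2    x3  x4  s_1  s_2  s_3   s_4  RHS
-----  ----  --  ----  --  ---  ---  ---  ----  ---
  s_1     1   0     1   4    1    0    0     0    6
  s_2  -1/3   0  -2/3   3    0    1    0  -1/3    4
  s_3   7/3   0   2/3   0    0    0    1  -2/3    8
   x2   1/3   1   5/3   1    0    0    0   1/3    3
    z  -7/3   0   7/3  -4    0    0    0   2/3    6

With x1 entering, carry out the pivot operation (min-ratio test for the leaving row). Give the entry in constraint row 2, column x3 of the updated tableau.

Ratio test on column x1 — row 1: 6/1 = 6; row 2: entry -1/3 ≤ 0; row 3: 8/(7/3) = 24/7; row 4: 3/(1/3) = 9. Minimum is 24/7 at row 3 (s_3 leaves); pivot element 7/3.
Divide row 3 by 7/3; eliminate column x1 from the other rows.
Row 2 update in column x3: -2/3 − (-1/3)·(2/7) = -4/7.

-4/7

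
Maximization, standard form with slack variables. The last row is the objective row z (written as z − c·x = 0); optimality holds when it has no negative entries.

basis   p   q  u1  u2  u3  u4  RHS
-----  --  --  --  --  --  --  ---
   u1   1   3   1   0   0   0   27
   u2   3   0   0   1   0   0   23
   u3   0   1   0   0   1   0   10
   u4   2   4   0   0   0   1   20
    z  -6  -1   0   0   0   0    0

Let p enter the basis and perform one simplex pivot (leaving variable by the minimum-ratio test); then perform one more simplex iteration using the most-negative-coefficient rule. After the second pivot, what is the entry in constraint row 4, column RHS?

7/6

Ratio test on column p — row 1: 27/1 = 27; row 2: 23/3 = 23/3; row 3: entry 0 ≤ 0; row 4: 20/2 = 10. Minimum is 23/3 at row 2 (u2 leaves); pivot element 3.
Divide row 2 by 3; eliminate column p from the other rows.
Second iteration: most negative z-row entry is -1 in column q, so q enters.
Ratio test on column q — row 1: (58/3)/3 = 58/9; row 2: entry 0 ≤ 0; row 3: 10/1 = 10; row 4: (14/3)/4 = 7/6. Minimum is 7/6 at row 4 (u4 leaves); pivot element 4.
Divide row 4 by 4; eliminate column q from the other rows.
After both pivots, the entry at constraint row 4, column RHS is 7/6.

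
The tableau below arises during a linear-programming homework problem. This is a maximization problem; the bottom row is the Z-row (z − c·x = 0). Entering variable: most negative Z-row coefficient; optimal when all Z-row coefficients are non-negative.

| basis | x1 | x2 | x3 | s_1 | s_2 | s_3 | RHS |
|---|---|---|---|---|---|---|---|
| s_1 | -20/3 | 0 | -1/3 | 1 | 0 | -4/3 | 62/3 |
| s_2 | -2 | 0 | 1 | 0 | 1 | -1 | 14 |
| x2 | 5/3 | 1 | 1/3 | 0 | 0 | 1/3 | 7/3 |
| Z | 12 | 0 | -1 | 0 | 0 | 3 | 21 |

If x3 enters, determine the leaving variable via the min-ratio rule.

Column x3 entries and ratios — s_1: -1/3 ≤ 0, skip; s_2: 14/1 = 14; x2: (7/3)/(1/3) = 7.
Smallest ratio is 7 in the row of x2, so x2 leaves.

x2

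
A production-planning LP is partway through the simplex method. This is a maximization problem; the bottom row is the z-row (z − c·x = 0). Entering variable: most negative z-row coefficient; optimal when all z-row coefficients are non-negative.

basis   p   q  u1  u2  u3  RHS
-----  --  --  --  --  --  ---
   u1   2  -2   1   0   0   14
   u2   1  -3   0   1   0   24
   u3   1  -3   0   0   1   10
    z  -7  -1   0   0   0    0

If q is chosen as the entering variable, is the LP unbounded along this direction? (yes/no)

yes

Every constraint-row entry in column q is ≤ 0, so increasing q is unbounded.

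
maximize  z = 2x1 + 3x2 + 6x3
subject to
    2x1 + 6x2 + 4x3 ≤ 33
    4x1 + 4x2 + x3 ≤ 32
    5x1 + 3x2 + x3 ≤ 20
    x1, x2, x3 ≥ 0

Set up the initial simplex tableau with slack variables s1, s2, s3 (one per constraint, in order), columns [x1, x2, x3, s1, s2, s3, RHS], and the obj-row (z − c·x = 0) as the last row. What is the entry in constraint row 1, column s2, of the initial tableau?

Slack s2 belongs to constraint 2; its column is the unit vector e_2, so the entry in row 1 is 0.

0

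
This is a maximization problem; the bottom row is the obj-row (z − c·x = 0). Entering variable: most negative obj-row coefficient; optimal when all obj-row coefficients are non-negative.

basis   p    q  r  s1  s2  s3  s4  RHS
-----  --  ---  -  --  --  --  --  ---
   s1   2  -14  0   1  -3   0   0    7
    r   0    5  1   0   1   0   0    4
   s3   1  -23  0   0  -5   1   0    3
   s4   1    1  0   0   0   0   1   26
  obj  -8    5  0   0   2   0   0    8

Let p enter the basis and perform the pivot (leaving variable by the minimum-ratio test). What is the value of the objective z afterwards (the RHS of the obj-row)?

32

Ratio test on column p — row 1: 7/2 = 7/2; row 2: entry 0 ≤ 0; row 3: 3/1 = 3; row 4: 26/1 = 26. Minimum is 3 at row 3 (s3 leaves); pivot element 1.
Pivot on row 3; the obj-row RHS becomes 8 − (-8)·3 = 32.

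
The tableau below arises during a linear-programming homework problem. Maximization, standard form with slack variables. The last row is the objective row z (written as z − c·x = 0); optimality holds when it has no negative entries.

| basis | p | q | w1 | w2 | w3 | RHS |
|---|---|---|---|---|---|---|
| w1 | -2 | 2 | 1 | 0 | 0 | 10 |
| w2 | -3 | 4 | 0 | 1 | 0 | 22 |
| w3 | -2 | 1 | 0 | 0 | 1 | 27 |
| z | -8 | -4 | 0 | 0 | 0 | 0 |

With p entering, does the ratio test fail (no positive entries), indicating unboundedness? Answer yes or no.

Every constraint-row entry in column p is ≤ 0, so increasing p is unbounded.

yes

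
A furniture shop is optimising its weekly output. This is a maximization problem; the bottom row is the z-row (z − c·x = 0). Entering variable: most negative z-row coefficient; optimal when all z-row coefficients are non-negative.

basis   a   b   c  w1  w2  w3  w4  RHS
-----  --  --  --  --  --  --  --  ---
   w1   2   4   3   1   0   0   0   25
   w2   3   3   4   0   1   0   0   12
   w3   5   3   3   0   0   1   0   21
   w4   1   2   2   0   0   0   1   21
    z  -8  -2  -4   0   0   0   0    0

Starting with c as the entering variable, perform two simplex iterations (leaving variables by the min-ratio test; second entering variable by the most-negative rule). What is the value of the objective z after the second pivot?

32

Ratio test on column c — row 1: 25/3 = 25/3; row 2: 12/4 = 3; row 3: 21/3 = 7; row 4: 21/2 = 21/2. Minimum is 3 at row 2 (w2 leaves); pivot element 4.
Pivot on row 2; the z-row RHS becomes 0 − (-4)·3 = 12.
Next entering variable (most negative z-row entry -5): a.
Ratio test on column a — row 1: entry -1/4 ≤ 0; row 2: 3/(3/4) = 4; row 3: 12/(11/4) = 48/11; row 4: entry -1/2 ≤ 0. Minimum is 4 at row 2 (c leaves); pivot element 3/4.
After the second pivot the z-row RHS is 12 − (-5)·4 = 32.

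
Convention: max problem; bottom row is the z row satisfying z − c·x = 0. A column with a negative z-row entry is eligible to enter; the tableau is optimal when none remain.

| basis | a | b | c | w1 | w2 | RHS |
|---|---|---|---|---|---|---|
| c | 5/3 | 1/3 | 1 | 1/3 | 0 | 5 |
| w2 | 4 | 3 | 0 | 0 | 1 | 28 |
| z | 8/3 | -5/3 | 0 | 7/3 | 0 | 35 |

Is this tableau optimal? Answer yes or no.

The z-row has a negative entry -5/3 in column b, so it is not optimal.

no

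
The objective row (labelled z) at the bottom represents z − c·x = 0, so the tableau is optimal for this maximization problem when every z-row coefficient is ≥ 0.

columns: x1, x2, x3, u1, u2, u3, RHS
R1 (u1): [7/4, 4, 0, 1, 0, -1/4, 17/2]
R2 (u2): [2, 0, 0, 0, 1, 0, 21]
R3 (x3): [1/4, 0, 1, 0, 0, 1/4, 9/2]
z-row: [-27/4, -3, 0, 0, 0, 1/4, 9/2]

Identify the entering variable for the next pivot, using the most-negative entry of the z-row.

Negative z-row entries: x1: -27/4, x2: -3.
The most negative is -27/4 in column x1, so x1 enters.

x1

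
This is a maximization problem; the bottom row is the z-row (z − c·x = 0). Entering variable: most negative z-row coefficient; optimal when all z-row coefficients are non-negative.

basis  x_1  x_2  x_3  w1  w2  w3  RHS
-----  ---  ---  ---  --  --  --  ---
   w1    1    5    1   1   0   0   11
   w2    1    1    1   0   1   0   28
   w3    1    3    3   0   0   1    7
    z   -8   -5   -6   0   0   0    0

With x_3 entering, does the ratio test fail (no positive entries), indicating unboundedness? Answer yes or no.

Column x_3 has positive entries in row(s) 1, 2, 3, so the ratio test bounds it — not unbounded.

no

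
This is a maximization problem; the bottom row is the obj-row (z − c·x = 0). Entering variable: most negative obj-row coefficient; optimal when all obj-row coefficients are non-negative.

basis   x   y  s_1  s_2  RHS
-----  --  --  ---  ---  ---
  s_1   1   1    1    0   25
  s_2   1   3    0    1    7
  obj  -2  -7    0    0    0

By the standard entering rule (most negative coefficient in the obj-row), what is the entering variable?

Negative obj-row entries: x: -2, y: -7.
The most negative is -7 in column y, so y enters.

y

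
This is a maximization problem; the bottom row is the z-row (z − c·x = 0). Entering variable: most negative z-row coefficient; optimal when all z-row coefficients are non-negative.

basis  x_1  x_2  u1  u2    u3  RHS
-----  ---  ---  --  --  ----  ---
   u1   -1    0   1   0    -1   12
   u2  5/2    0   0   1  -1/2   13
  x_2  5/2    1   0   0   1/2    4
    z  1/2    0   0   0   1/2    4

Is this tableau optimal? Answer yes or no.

Every z-row coefficient is ≥ 0, so the tableau is optimal.

yes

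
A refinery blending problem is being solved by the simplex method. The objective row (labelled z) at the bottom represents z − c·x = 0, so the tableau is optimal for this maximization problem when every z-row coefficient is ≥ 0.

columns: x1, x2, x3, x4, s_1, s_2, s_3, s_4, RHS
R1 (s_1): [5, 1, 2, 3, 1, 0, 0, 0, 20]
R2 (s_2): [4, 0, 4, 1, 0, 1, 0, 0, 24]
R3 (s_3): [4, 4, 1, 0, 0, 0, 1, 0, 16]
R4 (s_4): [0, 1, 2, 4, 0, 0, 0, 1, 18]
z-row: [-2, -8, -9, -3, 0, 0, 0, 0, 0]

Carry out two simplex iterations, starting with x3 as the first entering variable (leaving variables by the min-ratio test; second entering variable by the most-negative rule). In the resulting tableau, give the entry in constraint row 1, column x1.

9/4

Ratio test on column x3 — row 1: 20/2 = 10; row 2: 24/4 = 6; row 3: 16/1 = 16; row 4: 18/2 = 9. Minimum is 6 at row 2 (s_2 leaves); pivot element 4.
Divide row 2 by 4; eliminate column x3 from the other rows.
Second iteration: most negative z-row entry is -8 in column x2, so x2 enters.
Ratio test on column x2 — row 1: 8/1 = 8; row 2: entry 0 ≤ 0; row 3: 10/4 = 5/2; row 4: 6/1 = 6. Minimum is 5/2 at row 3 (s_3 leaves); pivot element 4.
Divide row 3 by 4; eliminate column x2 from the other rows.
After both pivots, the entry at constraint row 1, column x1 is 9/4.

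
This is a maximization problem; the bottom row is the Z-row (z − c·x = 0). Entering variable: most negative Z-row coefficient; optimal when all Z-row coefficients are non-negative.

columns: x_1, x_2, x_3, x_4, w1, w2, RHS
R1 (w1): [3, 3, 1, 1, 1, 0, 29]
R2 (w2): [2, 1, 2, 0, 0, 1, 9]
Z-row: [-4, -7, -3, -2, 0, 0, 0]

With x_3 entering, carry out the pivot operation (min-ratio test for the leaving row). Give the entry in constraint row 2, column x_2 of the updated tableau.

1/2

Ratio test on column x_3 — row 1: 29/1 = 29; row 2: 9/2 = 9/2. Minimum is 9/2 at row 2 (w2 leaves); pivot element 2.
Divide row 2 by 2; eliminate column x_3 from the other rows.
In the new row 2, the x_2 entry is the old entry divided by the pivot: 1/2 = 1/2.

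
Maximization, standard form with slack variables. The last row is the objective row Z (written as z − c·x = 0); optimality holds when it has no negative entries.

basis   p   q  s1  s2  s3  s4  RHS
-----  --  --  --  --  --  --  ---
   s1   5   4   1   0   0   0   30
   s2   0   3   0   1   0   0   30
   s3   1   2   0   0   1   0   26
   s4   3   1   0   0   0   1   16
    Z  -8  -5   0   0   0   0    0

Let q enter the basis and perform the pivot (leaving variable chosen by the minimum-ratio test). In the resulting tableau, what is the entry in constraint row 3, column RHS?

11

Ratio test on column q — row 1: 30/4 = 15/2; row 2: 30/3 = 10; row 3: 26/2 = 13; row 4: 16/1 = 16. Minimum is 15/2 at row 1 (s1 leaves); pivot element 4.
Divide row 1 by 4; eliminate column q from the other rows.
Row 3 update in column RHS: 26 − 2·(15/2) = 11.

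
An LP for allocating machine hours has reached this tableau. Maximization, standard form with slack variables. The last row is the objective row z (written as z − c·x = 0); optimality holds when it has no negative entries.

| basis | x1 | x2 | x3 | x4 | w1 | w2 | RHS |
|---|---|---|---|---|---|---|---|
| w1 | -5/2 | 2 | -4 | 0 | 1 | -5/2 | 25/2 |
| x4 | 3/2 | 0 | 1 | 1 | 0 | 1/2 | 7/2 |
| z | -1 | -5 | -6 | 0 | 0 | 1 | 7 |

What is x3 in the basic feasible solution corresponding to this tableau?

0

x3 is not in the basis, so in the current basic feasible solution x3 = 0.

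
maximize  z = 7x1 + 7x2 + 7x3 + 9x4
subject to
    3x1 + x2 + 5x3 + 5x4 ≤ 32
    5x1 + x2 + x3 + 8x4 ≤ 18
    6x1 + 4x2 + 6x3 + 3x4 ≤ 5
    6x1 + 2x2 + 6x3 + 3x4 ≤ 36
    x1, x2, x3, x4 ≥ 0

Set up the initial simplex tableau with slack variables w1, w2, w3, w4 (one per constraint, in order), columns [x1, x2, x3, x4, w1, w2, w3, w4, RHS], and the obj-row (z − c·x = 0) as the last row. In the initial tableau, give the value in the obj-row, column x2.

The obj-row carries the negated objective coefficients: the x2 entry is -7.

-7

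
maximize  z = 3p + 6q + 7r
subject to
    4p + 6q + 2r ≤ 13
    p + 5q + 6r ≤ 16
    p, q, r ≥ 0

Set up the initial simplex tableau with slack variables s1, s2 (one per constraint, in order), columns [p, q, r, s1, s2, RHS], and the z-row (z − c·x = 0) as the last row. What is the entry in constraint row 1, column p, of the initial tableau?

4

Constraint 1 has coefficient 4 on p.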